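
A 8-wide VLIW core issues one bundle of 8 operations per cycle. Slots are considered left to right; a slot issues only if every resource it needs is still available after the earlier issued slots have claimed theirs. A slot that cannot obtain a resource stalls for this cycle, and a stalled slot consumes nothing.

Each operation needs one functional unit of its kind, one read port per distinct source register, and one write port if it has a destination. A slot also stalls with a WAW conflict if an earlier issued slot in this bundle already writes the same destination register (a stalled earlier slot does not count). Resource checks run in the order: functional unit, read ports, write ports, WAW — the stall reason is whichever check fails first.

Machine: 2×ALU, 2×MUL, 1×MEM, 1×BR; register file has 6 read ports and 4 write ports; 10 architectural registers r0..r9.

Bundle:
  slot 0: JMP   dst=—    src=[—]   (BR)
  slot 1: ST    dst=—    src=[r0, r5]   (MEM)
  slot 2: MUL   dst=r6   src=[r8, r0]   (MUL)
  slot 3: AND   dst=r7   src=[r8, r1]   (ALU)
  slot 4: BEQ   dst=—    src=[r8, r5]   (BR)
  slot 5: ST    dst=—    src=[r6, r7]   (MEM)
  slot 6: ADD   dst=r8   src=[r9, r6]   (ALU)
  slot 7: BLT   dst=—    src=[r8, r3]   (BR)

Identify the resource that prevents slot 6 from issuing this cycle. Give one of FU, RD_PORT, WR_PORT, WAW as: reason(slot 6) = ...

reason(slot 6) = RD_PORT

#0 BR src=- dispatched  <A:2 Mu:2 Ld:1 B:0 rd:6 wr:4>
#1 MEM src=r0,r5 dispatched  <A:2 Mu:2 Ld:0 B:0 rd:4 wr:4>
#2 MUL src=r8,r0 dispatched  <A:2 Mu:1 Ld:0 B:0 rd:2 wr:3>
#3 ALU src=r8,r1 dispatched  <A:1 Mu:1 Ld:0 B:0 rd:0 wr:2>
#4 BR src=r8,r5 held:FU  <A:1 Mu:1 Ld:0 B:0 rd:0 wr:2>
#5 MEM src=r6,r7 held:FU  <A:1 Mu:1 Ld:0 B:0 rd:0 wr:2>
#6 ALU src=r9,r6 held:RD_PORT  <A:1 Mu:1 Ld:0 B:0 rd:0 wr:2>
#7 BR src=r8,r3 held:FU  <A:1 Mu:1 Ld:0 B:0 rd:0 wr:2>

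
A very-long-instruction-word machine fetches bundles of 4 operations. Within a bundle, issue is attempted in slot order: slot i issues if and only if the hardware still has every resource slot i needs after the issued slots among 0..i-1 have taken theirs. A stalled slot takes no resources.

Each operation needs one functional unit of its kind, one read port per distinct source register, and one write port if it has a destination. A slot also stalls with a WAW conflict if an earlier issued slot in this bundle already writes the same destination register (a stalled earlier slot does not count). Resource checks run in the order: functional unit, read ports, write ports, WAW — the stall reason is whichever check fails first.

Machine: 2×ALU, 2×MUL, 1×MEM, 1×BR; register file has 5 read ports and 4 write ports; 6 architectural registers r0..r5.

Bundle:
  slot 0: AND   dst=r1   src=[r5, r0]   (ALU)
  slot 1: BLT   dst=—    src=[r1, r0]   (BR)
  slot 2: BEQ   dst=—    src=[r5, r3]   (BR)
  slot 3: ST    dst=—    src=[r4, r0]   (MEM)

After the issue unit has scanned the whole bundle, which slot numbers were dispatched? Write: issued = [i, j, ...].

issued = [0, 1]

#0 ALU src=r5,r0 dispatched  <A:1 Mu:2 Ld:1 B:1 rd:3 wr:3>
#1 BR src=r1,r0 dispatched  <A:1 Mu:2 Ld:1 B:0 rd:1 wr:3>
#2 BR src=r5,r3 held:FU  <A:1 Mu:2 Ld:1 B:0 rd:1 wr:3>
#3 MEM src=r4,r0 held:RD_PORT  <A:1 Mu:2 Ld:1 B:0 rd:1 wr:3>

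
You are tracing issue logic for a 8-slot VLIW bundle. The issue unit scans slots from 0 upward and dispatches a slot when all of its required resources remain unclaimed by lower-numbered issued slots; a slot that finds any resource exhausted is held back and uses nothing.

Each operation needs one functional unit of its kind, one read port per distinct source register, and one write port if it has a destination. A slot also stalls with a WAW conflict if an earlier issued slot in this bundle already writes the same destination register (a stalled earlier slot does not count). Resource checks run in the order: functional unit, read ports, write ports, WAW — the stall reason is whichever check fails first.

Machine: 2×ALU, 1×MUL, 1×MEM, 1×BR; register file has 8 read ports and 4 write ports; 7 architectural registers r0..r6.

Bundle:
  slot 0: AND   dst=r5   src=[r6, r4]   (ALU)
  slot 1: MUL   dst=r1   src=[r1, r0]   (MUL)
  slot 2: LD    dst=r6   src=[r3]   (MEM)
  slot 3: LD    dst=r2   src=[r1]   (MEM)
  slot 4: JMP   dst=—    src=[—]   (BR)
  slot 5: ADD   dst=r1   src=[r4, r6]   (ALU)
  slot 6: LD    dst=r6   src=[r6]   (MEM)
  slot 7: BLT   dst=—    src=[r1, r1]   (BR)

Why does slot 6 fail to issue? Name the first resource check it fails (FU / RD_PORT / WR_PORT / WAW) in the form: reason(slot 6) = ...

  0. ALU→r5 ⇒ go  {1A/1Mu/1Ld/1B | 6r 3w}
  1. MUL→r1 ⇒ go  {1A/0Mu/1Ld/1B | 4r 2w}
  2. MEM→r6 ⇒ go  {1A/0Mu/0Ld/1B | 3r 1w}
  3. MEM→r2 ⇒ no(FU)  {1A/0Mu/0Ld/1B | 3r 1w}
  4. BR ⇒ go  {1A/0Mu/0Ld/0B | 3r 1w}
  5. ALU→r1 ⇒ no(WAW)  {1A/0Mu/0Ld/0B | 3r 1w}
  6. MEM→r6 ⇒ no(FU)  {1A/0Mu/0Ld/0B | 3r 1w}
  7. BR ⇒ no(FU)  {1A/0Mu/0Ld/0B | 3r 1w}

reason(slot 6) = FU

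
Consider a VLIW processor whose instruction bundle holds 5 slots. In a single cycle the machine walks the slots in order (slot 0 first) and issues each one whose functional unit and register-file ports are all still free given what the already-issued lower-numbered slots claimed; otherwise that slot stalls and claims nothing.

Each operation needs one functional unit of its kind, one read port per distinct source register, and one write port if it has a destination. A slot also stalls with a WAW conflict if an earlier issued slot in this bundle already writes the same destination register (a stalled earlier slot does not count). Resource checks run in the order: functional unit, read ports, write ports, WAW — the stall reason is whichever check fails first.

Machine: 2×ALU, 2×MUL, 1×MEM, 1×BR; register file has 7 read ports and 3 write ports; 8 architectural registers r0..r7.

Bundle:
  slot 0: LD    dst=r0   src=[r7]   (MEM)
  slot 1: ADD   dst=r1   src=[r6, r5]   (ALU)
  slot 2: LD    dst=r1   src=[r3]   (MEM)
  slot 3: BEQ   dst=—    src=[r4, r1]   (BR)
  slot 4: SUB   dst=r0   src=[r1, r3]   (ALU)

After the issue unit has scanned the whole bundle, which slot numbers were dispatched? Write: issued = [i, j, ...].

issued = [0, 1, 3]

slot 0 (MEM): ISSUE — free A2,Mu2,Ld0,B1 rp6 wp2
slot 1 (ALU): ISSUE — free A1,Mu2,Ld0,B1 rp4 wp1
slot 2 (MEM): stall FU — free A1,Mu2,Ld0,B1 rp4 wp1
slot 3 (BR): ISSUE — free A1,Mu2,Ld0,B0 rp2 wp1
slot 4 (ALU): stall WAW — free A1,Mu2,Ld0,B0 rp2 wp1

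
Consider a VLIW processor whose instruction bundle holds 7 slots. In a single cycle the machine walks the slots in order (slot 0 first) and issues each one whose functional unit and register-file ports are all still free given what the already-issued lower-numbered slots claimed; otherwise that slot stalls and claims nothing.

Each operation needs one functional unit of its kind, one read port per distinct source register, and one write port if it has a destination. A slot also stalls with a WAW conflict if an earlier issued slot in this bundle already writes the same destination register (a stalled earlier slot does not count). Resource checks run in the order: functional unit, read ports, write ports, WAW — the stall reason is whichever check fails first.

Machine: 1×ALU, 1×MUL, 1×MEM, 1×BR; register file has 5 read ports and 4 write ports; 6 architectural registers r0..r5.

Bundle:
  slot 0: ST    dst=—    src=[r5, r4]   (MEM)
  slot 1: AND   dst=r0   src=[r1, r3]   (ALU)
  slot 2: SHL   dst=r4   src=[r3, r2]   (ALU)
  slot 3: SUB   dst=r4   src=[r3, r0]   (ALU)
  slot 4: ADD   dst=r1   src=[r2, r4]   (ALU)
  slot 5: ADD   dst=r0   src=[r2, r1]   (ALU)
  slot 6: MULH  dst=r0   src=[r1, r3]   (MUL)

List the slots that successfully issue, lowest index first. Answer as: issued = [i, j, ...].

slot 0 (MEM): ISSUE — free A1,Mu1,Ld0,B1 rp3 wp4
slot 1 (ALU): ISSUE — free A0,Mu1,Ld0,B1 rp1 wp3
slot 2 (ALU): stall FU — free A0,Mu1,Ld0,B1 rp1 wp3
slot 3 (ALU): stall FU — free A0,Mu1,Ld0,B1 rp1 wp3
slot 4 (ALU): stall FU — free A0,Mu1,Ld0,B1 rp1 wp3
slot 5 (ALU): stall FU — free A0,Mu1,Ld0,B1 rp1 wp3
slot 6 (MUL): stall RD_PORT — free A0,Mu1,Ld0,B1 rp1 wp3

issued = [0, 1]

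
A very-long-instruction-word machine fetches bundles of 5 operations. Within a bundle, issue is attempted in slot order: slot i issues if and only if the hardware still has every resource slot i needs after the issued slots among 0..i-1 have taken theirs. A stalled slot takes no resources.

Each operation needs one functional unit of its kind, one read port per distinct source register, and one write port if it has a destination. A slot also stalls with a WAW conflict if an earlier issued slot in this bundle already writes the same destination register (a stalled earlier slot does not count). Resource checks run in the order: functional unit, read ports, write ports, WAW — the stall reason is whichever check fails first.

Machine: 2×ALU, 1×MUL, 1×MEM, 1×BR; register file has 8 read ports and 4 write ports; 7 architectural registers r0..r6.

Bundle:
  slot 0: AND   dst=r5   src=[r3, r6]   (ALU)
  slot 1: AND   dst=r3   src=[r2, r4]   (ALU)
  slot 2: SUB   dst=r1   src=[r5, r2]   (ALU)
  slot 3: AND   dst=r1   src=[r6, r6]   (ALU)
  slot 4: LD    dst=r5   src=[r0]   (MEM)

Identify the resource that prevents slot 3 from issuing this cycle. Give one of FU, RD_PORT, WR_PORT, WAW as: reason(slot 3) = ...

reason(slot 3) = FU

#0 ALU src=r3,r6 dispatched  <A:1 Mu:1 Ld:1 B:1 rd:6 wr:3>
#1 ALU src=r2,r4 dispatched  <A:0 Mu:1 Ld:1 B:1 rd:4 wr:2>
#2 ALU src=r5,r2 held:FU  <A:0 Mu:1 Ld:1 B:1 rd:4 wr:2>
#3 ALU src=r6,r6 held:FU  <A:0 Mu:1 Ld:1 B:1 rd:4 wr:2>
#4 MEM src=r0 held:WAW  <A:0 Mu:1 Ld:1 B:1 rd:4 wr:2>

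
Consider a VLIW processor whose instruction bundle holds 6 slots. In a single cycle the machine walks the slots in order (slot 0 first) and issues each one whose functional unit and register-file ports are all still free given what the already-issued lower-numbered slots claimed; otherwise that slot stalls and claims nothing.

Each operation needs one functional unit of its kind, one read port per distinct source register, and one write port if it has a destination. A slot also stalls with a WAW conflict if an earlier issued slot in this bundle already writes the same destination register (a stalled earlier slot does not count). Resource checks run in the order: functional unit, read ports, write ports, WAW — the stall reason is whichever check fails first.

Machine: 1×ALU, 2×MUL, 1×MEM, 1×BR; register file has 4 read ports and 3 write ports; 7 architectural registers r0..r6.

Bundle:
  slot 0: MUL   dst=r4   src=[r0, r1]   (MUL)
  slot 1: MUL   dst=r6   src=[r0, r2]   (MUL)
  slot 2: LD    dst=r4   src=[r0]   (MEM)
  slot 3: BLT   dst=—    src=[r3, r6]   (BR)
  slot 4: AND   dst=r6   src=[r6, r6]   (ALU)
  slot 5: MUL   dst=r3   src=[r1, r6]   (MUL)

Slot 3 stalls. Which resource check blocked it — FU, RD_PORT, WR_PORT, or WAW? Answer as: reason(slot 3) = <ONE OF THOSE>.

(0) want 1×MUL +2rd +1wr — yes → AL1|MU1|ME1|BR1|rd2|wr2
(1) want 1×MUL +2rd +1wr — yes → AL1|MU0|ME1|BR1|rd0|wr1
(2) want 1×MEM +1rd +1wr — RD_PORT → AL1|MU0|ME1|BR1|rd0|wr1
(3) want 1×BR +2rd +0wr — RD_PORT → AL1|MU0|ME1|BR1|rd0|wr1
(4) want 1×ALU +1rd +1wr — RD_PORT → AL1|MU0|ME1|BR1|rd0|wr1
(5) want 1×MUL +2rd +1wr — FU → AL1|MU0|ME1|BR1|rd0|wr1

reason(slot 3) = RD_PORT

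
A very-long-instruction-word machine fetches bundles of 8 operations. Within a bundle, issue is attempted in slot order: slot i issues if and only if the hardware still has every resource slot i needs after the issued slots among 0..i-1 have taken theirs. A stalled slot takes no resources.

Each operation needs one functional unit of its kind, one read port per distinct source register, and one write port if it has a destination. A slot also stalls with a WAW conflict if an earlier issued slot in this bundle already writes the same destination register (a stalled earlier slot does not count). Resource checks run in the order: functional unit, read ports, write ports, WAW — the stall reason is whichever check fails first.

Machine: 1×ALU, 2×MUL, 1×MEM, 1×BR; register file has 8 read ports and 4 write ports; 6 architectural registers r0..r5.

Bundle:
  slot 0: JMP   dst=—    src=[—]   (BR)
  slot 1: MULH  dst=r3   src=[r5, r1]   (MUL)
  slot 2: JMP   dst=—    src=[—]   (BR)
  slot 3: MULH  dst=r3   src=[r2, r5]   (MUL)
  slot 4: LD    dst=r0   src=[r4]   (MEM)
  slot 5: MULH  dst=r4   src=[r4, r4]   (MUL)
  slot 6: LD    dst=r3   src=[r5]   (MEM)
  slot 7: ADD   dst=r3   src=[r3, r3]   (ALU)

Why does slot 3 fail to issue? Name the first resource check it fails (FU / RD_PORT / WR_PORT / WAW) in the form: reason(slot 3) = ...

#0 BR src=- dispatched  <A:1 Mu:2 Ld:1 B:0 rd:8 wr:4>
#1 MUL src=r5,r1 dispatched  <A:1 Mu:1 Ld:1 B:0 rd:6 wr:3>
#2 BR src=- held:FU  <A:1 Mu:1 Ld:1 B:0 rd:6 wr:3>
#3 MUL src=r2,r5 held:WAW  <A:1 Mu:1 Ld:1 B:0 rd:6 wr:3>
#4 MEM src=r4 dispatched  <A:1 Mu:1 Ld:0 B:0 rd:5 wr:2>
#5 MUL src=r4,r4 dispatched  <A:1 Mu:0 Ld:0 B:0 rd:4 wr:1>
#6 MEM src=r5 held:FU  <A:1 Mu:0 Ld:0 B:0 rd:4 wr:1>
#7 ALU src=r3,r3 held:WAW  <A:1 Mu:0 Ld:0 B:0 rd:4 wr:1>

reason(slot 3) = WAW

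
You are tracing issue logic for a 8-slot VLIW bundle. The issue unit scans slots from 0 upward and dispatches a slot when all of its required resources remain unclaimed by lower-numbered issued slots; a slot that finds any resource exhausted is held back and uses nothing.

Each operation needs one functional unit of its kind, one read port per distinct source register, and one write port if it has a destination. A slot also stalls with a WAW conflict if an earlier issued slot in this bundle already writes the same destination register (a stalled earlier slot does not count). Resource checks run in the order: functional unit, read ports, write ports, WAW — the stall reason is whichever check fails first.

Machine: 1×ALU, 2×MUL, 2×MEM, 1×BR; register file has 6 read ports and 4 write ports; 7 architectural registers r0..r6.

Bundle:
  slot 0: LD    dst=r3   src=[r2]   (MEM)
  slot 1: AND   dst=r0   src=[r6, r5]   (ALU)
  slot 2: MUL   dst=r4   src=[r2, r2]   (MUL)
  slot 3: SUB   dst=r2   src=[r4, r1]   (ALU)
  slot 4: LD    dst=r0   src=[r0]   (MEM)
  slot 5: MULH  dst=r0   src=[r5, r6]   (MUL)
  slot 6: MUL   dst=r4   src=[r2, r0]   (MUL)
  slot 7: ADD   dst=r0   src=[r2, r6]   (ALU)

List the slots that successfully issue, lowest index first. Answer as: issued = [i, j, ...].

#0 MEM src=r2 dispatched  <A:1 Mu:2 Ld:1 B:1 rd:5 wr:3>
#1 ALU src=r6,r5 dispatched  <A:0 Mu:2 Ld:1 B:1 rd:3 wr:2>
#2 MUL src=r2,r2 dispatched  <A:0 Mu:1 Ld:1 B:1 rd:2 wr:1>
#3 ALU src=r4,r1 held:FU  <A:0 Mu:1 Ld:1 B:1 rd:2 wr:1>
#4 MEM src=r0 held:WAW  <A:0 Mu:1 Ld:1 B:1 rd:2 wr:1>
#5 MUL src=r5,r6 held:WAW  <A:0 Mu:1 Ld:1 B:1 rd:2 wr:1>
#6 MUL src=r2,r0 held:WAW  <A:0 Mu:1 Ld:1 B:1 rd:2 wr:1>
#7 ALU src=r2,r6 held:FU  <A:0 Mu:1 Ld:1 B:1 rd:2 wr:1>

issued = [0, 1, 2]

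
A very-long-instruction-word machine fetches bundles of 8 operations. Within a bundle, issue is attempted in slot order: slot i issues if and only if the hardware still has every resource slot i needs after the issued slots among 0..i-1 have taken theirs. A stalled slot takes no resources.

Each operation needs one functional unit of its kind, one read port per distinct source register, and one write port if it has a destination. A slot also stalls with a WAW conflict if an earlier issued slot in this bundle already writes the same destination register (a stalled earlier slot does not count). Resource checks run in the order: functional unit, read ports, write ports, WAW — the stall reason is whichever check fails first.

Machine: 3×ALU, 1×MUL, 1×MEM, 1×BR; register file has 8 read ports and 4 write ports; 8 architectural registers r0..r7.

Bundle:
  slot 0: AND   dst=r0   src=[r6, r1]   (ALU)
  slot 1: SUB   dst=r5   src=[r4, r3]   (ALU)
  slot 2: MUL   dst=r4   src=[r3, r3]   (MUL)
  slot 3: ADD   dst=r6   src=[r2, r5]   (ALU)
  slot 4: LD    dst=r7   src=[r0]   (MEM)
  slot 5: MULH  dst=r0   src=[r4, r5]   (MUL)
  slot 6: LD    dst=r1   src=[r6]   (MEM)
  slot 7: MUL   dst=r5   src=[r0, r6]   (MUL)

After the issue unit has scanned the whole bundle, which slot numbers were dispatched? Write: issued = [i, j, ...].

#0 ALU src=r6,r1 dispatched  <A:2 Mu:1 Ld:1 B:1 rd:6 wr:3>
#1 ALU src=r4,r3 dispatched  <A:1 Mu:1 Ld:1 B:1 rd:4 wr:2>
#2 MUL src=r3,r3 dispatched  <A:1 Mu:0 Ld:1 B:1 rd:3 wr:1>
#3 ALU src=r2,r5 dispatched  <A:0 Mu:0 Ld:1 B:1 rd:1 wr:0>
#4 MEM src=r0 held:WR_PORT  <A:0 Mu:0 Ld:1 B:1 rd:1 wr:0>
#5 MUL src=r4,r5 held:FU  <A:0 Mu:0 Ld:1 B:1 rd:1 wr:0>
#6 MEM src=r6 held:WR_PORT  <A:0 Mu:0 Ld:1 B:1 rd:1 wr:0>
#7 MUL src=r0,r6 held:FU  <A:0 Mu:0 Ld:1 B:1 rd:1 wr:0>

issued = [0, 1, 2, 3]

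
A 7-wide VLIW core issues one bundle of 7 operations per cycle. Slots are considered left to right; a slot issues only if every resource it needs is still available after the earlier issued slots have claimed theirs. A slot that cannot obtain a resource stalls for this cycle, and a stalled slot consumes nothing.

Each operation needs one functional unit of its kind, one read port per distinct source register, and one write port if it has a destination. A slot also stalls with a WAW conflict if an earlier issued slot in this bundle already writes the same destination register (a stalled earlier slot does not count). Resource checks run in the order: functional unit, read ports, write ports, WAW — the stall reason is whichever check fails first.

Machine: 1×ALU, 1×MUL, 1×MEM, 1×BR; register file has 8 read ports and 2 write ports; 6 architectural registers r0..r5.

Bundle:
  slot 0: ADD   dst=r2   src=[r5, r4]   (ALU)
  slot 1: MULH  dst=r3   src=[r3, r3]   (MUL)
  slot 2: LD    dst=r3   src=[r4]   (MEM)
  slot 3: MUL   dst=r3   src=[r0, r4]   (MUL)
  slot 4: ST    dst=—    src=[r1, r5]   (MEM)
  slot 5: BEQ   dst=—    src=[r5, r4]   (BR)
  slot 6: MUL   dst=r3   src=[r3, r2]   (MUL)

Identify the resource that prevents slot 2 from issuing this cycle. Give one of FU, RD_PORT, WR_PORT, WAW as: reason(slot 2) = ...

reason(slot 2) = WR_PORT

  0. ALU→r2 ⇒ go  {0A/1Mu/1Ld/1B | 6r 1w}
  1. MUL→r3 ⇒ go  {0A/0Mu/1Ld/1B | 5r 0w}
  2. MEM→r3 ⇒ no(WR_PORT)  {0A/0Mu/1Ld/1B | 5r 0w}
  3. MUL→r3 ⇒ no(FU)  {0A/0Mu/1Ld/1B | 5r 0w}
  4. MEM ⇒ go  {0A/0Mu/0Ld/1B | 3r 0w}
  5. BR ⇒ go  {0A/0Mu/0Ld/0B | 1r 0w}
  6. MUL→r3 ⇒ no(FU)  {0A/0Mu/0Ld/0B | 1r 0w}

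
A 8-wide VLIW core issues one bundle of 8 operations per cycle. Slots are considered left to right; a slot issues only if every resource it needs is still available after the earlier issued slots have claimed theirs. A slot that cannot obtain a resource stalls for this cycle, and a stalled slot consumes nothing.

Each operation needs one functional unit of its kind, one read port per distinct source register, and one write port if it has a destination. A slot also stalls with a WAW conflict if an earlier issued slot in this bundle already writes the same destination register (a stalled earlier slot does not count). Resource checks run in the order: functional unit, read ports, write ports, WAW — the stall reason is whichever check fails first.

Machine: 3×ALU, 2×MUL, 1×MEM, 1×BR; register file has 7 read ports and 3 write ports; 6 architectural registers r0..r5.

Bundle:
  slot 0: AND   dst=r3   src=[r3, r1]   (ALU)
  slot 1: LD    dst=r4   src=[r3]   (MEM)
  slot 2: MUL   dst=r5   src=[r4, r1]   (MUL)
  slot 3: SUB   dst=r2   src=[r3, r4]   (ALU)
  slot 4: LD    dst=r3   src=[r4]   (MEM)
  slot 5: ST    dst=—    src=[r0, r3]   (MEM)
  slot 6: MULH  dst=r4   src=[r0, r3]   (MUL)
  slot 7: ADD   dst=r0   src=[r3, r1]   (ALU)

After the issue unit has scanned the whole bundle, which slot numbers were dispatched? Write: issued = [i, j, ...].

#0 ALU src=r3,r1 dispatched  <A:2 Mu:2 Ld:1 B:1 rd:5 wr:2>
#1 MEM src=r3 dispatched  <A:2 Mu:2 Ld:0 B:1 rd:4 wr:1>
#2 MUL src=r4,r1 dispatched  <A:2 Mu:1 Ld:0 B:1 rd:2 wr:0>
#3 ALU src=r3,r4 held:WR_PORT  <A:2 Mu:1 Ld:0 B:1 rd:2 wr:0>
#4 MEM src=r4 held:FU  <A:2 Mu:1 Ld:0 B:1 rd:2 wr:0>
#5 MEM src=r0,r3 held:FU  <A:2 Mu:1 Ld:0 B:1 rd:2 wr:0>
#6 MUL src=r0,r3 held:WR_PORT  <A:2 Mu:1 Ld:0 B:1 rd:2 wr:0>
#7 ALU src=r3,r1 held:WR_PORT  <A:2 Mu:1 Ld:0 B:1 rd:2 wr:0>

issued = [0, 1, 2]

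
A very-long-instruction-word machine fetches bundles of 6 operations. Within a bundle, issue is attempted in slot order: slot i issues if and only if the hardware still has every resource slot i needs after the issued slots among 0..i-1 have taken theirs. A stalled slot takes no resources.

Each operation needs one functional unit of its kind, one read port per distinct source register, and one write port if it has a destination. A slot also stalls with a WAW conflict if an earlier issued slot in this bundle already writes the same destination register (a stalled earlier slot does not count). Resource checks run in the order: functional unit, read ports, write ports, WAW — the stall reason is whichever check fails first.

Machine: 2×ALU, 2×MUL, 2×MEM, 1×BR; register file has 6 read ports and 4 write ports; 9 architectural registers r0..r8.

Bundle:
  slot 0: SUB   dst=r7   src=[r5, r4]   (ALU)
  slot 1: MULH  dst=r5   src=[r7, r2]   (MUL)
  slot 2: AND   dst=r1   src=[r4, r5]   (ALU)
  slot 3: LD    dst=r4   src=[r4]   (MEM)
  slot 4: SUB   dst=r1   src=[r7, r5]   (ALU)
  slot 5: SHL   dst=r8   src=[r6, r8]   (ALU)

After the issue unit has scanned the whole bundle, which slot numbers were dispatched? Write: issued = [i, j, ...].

  0. ALU→r7 ⇒ go  {1A/2Mu/2Ld/1B | 4r 3w}
  1. MUL→r5 ⇒ go  {1A/1Mu/2Ld/1B | 2r 2w}
  2. ALU→r1 ⇒ go  {0A/1Mu/2Ld/1B | 0r 1w}
  3. MEM→r4 ⇒ no(RD_PORT)  {0A/1Mu/2Ld/1B | 0r 1w}
  4. ALU→r1 ⇒ no(FU)  {0A/1Mu/2Ld/1B | 0r 1w}
  5. ALU→r8 ⇒ no(FU)  {0A/1Mu/2Ld/1B | 0r 1w}

issued = [0, 1, 2]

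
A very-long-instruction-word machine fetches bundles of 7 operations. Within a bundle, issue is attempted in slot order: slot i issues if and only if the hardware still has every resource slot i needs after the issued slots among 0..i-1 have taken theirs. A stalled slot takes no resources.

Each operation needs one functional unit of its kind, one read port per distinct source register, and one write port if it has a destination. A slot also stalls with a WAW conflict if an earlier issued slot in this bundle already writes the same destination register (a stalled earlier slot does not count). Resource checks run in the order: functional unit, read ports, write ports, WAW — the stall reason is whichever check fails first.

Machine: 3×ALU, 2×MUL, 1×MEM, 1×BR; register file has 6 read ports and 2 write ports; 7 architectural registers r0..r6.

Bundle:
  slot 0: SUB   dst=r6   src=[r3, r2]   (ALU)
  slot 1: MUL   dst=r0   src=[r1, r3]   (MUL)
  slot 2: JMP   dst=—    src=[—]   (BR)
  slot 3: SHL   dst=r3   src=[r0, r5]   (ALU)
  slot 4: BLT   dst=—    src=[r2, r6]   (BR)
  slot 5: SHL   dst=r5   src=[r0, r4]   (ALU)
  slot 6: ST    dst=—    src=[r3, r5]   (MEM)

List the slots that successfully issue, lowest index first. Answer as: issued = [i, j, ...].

issued = [0, 1, 2, 6]

#0 ALU src=r3,r2 dispatched  <A:2 Mu:2 Ld:1 B:1 rd:4 wr:1>
#1 MUL src=r1,r3 dispatched  <A:2 Mu:1 Ld:1 B:1 rd:2 wr:0>
#2 BR src=- dispatched  <A:2 Mu:1 Ld:1 B:0 rd:2 wr:0>
#3 ALU src=r0,r5 held:WR_PORT  <A:2 Mu:1 Ld:1 B:0 rd:2 wr:0>
#4 BR src=r2,r6 held:FU  <A:2 Mu:1 Ld:1 B:0 rd:2 wr:0>
#5 ALU src=r0,r4 held:WR_PORT  <A:2 Mu:1 Ld:1 B:0 rd:2 wr:0>
#6 MEM src=r3,r5 dispatched  <A:2 Mu:1 Ld:0 B:0 rd:0 wr:0>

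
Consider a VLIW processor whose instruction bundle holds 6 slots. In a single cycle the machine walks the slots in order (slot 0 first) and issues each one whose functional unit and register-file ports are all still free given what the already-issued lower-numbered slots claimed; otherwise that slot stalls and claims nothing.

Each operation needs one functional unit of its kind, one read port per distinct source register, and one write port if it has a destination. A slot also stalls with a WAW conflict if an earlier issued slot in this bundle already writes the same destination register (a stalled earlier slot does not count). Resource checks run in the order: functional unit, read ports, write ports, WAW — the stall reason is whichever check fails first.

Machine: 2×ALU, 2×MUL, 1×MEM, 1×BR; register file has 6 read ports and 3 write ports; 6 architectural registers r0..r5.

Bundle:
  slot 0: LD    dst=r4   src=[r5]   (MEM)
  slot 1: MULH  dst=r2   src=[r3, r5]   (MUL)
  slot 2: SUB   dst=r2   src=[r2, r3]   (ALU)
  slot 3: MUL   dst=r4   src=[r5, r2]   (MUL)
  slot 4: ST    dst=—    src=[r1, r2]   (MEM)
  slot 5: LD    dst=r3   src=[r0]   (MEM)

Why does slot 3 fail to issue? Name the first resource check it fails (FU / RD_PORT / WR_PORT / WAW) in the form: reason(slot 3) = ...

  0. MEM→r4 ⇒ go  {2A/2Mu/0Ld/1B | 5r 2w}
  1. MUL→r2 ⇒ go  {2A/1Mu/0Ld/1B | 3r 1w}
  2. ALU→r2 ⇒ no(WAW)  {2A/1Mu/0Ld/1B | 3r 1w}
  3. MUL→r4 ⇒ no(WAW)  {2A/1Mu/0Ld/1B | 3r 1w}
  4. MEM ⇒ no(FU)  {2A/1Mu/0Ld/1B | 3r 1w}
  5. MEM→r3 ⇒ no(FU)  {2A/1Mu/0Ld/1B | 3r 1w}

reason(slot 3) = WAW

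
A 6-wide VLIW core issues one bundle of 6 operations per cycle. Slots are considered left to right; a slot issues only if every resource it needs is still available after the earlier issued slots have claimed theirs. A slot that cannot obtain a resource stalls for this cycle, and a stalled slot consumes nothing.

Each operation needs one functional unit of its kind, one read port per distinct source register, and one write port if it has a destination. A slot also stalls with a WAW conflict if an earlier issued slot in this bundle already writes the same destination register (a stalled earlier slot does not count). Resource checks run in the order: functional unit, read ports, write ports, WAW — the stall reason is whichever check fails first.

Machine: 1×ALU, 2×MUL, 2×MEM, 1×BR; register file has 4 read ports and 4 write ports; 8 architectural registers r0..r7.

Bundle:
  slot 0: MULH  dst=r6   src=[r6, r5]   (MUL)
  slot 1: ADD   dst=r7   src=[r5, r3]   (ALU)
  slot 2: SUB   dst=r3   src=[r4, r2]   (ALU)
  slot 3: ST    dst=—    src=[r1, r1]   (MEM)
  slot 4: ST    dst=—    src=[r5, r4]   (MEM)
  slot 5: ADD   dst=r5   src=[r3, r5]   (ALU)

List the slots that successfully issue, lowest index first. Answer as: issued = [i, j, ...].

issued = [0, 1]

#0 MUL src=r6,r5 dispatched  <A:1 Mu:1 Ld:2 B:1 rd:2 wr:3>
#1 ALU src=r5,r3 dispatched  <A:0 Mu:1 Ld:2 B:1 rd:0 wr:2>
#2 ALU src=r4,r2 held:FU  <A:0 Mu:1 Ld:2 B:1 rd:0 wr:2>
#3 MEM src=r1,r1 held:RD_PORT  <A:0 Mu:1 Ld:2 B:1 rd:0 wr:2>
#4 MEM src=r5,r4 held:RD_PORT  <A:0 Mu:1 Ld:2 B:1 rd:0 wr:2>
#5 ALU src=r3,r5 held:FU  <A:0 Mu:1 Ld:2 B:1 rd:0 wr:2>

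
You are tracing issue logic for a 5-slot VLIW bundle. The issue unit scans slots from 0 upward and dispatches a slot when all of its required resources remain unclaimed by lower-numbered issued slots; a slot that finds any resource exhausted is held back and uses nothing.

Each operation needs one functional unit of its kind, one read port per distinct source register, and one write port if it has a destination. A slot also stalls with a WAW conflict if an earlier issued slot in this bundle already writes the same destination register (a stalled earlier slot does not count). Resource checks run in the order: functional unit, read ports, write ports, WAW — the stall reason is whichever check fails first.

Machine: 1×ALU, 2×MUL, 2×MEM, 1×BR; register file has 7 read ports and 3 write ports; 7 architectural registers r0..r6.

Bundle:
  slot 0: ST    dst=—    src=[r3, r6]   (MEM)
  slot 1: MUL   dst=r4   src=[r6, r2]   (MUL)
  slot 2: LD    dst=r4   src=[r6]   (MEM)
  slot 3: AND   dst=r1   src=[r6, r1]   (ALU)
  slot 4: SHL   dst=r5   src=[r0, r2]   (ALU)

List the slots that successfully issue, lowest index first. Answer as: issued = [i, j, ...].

#0 MEM src=r3,r6 dispatched  <A:1 Mu:2 Ld:1 B:1 rd:5 wr:3>
#1 MUL src=r6,r2 dispatched  <A:1 Mu:1 Ld:1 B:1 rd:3 wr:2>
#2 MEM src=r6 held:WAW  <A:1 Mu:1 Ld:1 B:1 rd:3 wr:2>
#3 ALU src=r6,r1 dispatched  <A:0 Mu:1 Ld:1 B:1 rd:1 wr:1>
#4 ALU src=r0,r2 held:FU  <A:0 Mu:1 Ld:1 B:1 rd:1 wr:1>

issued = [0, 1, 3]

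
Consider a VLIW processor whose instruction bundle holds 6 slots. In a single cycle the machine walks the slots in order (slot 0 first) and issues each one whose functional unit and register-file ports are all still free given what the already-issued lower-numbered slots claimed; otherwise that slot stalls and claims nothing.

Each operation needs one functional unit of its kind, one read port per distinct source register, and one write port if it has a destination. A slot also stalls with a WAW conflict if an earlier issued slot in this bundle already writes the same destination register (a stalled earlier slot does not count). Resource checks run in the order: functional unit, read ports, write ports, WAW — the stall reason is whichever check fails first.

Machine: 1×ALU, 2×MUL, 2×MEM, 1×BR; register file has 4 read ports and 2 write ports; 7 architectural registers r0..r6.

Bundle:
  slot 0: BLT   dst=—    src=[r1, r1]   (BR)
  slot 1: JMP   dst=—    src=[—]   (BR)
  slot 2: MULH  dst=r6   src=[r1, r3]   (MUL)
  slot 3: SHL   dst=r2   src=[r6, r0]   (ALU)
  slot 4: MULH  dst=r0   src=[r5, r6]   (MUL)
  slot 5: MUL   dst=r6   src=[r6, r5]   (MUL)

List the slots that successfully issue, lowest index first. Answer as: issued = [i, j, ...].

issued = [0, 2]

[0] BR needs rd=1 wr=0: ok; after: ALU=1 MUL=2 MEM=2 BR=0, R=3, W=2
[1] BR needs rd=0 wr=0: FU; after: ALU=1 MUL=2 MEM=2 BR=0, R=3, W=2
[2] MUL needs rd=2 wr=1: ok; after: ALU=1 MUL=1 MEM=2 BR=0, R=1, W=1
[3] ALU needs rd=2 wr=1: RD_PORT; after: ALU=1 MUL=1 MEM=2 BR=0, R=1, W=1
[4] MUL needs rd=2 wr=1: RD_PORT; after: ALU=1 MUL=1 MEM=2 BR=0, R=1, W=1
[5] MUL needs rd=2 wr=1: RD_PORT; after: ALU=1 MUL=1 MEM=2 BR=0, R=1, W=1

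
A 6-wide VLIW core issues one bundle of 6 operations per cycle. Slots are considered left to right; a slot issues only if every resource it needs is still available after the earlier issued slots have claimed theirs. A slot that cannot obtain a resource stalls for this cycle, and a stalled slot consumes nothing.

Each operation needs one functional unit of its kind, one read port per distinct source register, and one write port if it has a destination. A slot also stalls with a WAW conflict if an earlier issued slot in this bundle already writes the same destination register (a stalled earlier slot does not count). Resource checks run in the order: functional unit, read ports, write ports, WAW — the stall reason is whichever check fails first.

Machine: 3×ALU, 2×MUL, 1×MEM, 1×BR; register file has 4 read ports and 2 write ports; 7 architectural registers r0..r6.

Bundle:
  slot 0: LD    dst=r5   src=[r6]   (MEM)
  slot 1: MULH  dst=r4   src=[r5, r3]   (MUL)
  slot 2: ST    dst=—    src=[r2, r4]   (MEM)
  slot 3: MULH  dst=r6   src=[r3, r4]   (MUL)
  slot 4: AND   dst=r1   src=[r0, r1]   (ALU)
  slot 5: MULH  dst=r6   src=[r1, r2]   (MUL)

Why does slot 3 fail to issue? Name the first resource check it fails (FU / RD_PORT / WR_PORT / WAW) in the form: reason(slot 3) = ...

reason(slot 3) = RD_PORT

  0. MEM→r5 ⇒ go  {3A/2Mu/0Ld/1B | 3r 1w}
  1. MUL→r4 ⇒ go  {3A/1Mu/0Ld/1B | 1r 0w}
  2. MEM ⇒ no(FU)  {3A/1Mu/0Ld/1B | 1r 0w}
  3. MUL→r6 ⇒ no(RD_PORT)  {3A/1Mu/0Ld/1B | 1r 0w}
  4. ALU→r1 ⇒ no(RD_PORT)  {3A/1Mu/0Ld/1B | 1r 0w}
  5. MUL→r6 ⇒ no(RD_PORT)  {3A/1Mu/0Ld/1B | 1r 0w}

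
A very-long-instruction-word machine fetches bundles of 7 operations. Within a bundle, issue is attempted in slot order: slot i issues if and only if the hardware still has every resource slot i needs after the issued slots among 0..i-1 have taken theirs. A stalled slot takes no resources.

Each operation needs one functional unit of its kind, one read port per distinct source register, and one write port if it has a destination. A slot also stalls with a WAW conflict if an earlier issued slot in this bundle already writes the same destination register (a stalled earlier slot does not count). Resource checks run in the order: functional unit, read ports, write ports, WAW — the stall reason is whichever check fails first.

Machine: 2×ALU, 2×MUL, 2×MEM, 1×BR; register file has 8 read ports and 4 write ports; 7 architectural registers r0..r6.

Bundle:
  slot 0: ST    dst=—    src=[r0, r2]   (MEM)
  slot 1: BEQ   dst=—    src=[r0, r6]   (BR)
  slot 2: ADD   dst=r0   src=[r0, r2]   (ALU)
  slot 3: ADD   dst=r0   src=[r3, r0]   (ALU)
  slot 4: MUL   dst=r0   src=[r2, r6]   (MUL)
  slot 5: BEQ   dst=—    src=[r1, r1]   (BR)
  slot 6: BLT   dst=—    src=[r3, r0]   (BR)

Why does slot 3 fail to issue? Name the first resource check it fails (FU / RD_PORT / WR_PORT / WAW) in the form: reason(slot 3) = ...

[0] MEM needs rd=2 wr=0: ok; after: ALU=2 MUL=2 MEM=1 BR=1, R=6, W=4
[1] BR needs rd=2 wr=0: ok; after: ALU=2 MUL=2 MEM=1 BR=0, R=4, W=4
[2] ALU needs rd=2 wr=1: ok; after: ALU=1 MUL=2 MEM=1 BR=0, R=2, W=3
[3] ALU needs rd=2 wr=1: WAW; after: ALU=1 MUL=2 MEM=1 BR=0, R=2, W=3
[4] MUL needs rd=2 wr=1: WAW; after: ALU=1 MUL=2 MEM=1 BR=0, R=2, W=3
[5] BR needs rd=1 wr=0: FU; after: ALU=1 MUL=2 MEM=1 BR=0, R=2, W=3
[6] BR needs rd=2 wr=0: FU; after: ALU=1 MUL=2 MEM=1 BR=0, R=2, W=3

reason(slot 3) = WAW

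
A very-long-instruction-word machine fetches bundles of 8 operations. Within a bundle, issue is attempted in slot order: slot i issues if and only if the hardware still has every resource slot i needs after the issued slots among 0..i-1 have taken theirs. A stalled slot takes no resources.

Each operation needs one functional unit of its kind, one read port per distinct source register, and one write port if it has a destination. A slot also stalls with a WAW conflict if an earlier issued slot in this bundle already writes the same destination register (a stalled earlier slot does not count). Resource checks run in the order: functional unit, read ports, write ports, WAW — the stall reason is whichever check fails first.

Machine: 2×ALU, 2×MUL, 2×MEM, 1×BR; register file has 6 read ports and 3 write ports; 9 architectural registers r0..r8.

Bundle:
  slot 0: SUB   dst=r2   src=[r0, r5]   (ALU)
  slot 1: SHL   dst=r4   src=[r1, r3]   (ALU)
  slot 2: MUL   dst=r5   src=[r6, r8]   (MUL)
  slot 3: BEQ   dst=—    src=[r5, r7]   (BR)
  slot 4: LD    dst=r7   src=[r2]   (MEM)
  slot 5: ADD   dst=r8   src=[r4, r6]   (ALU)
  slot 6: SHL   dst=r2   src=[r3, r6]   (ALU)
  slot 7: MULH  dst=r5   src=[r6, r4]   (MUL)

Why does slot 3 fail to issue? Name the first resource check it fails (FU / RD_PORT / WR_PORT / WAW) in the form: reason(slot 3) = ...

#0 ALU src=r0,r5 dispatched  <A:1 Mu:2 Ld:2 B:1 rd:4 wr:2>
#1 ALU src=r1,r3 dispatched  <A:0 Mu:2 Ld:2 B:1 rd:2 wr:1>
#2 MUL src=r6,r8 dispatched  <A:0 Mu:1 Ld:2 B:1 rd:0 wr:0>
#3 BR src=r5,r7 held:RD_PORT  <A:0 Mu:1 Ld:2 B:1 rd:0 wr:0>
#4 MEM src=r2 held:RD_PORT  <A:0 Mu:1 Ld:2 B:1 rd:0 wr:0>
#5 ALU src=r4,r6 held:FU  <A:0 Mu:1 Ld:2 B:1 rd:0 wr:0>
#6 ALU src=r3,r6 held:FU  <A:0 Mu:1 Ld:2 B:1 rd:0 wr:0>
#7 MUL src=r6,r4 held:RD_PORT  <A:0 Mu:1 Ld:2 B:1 rd:0 wr:0>

reason(slot 3) = RD_PORT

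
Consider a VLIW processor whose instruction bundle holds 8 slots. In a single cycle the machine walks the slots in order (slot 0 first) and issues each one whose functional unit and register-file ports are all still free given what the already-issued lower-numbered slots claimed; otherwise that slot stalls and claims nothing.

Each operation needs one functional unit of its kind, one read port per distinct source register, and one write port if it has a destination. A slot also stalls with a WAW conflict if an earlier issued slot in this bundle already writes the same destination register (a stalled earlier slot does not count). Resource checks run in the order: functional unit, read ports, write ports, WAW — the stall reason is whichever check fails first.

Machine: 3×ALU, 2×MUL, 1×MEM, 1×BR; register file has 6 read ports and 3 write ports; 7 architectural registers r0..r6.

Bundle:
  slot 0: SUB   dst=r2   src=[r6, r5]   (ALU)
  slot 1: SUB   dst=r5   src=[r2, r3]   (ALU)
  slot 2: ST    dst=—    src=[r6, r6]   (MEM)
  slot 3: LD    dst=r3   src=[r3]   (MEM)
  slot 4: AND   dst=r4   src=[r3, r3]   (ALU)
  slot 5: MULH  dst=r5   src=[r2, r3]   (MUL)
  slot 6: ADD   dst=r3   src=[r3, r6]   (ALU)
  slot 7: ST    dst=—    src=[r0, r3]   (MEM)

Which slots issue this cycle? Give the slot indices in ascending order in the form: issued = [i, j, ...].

issued = [0, 1, 2, 4]

#0 ALU src=r6,r5 dispatched  <A:2 Mu:2 Ld:1 B:1 rd:4 wr:2>
#1 ALU src=r2,r3 dispatched  <A:1 Mu:2 Ld:1 B:1 rd:2 wr:1>
#2 MEM src=r6,r6 dispatched  <A:1 Mu:2 Ld:0 B:1 rd:1 wr:1>
#3 MEM src=r3 held:FU  <A:1 Mu:2 Ld:0 B:1 rd:1 wr:1>
#4 ALU src=r3,r3 dispatched  <A:0 Mu:2 Ld:0 B:1 rd:0 wr:0>
#5 MUL src=r2,r3 held:RD_PORT  <A:0 Mu:2 Ld:0 B:1 rd:0 wr:0>
#6 ALU src=r3,r6 held:FU  <A:0 Mu:2 Ld:0 B:1 rd:0 wr:0>
#7 MEM src=r0,r3 held:FU  <A:0 Mu:2 Ld:0 B:1 rd:0 wr:0>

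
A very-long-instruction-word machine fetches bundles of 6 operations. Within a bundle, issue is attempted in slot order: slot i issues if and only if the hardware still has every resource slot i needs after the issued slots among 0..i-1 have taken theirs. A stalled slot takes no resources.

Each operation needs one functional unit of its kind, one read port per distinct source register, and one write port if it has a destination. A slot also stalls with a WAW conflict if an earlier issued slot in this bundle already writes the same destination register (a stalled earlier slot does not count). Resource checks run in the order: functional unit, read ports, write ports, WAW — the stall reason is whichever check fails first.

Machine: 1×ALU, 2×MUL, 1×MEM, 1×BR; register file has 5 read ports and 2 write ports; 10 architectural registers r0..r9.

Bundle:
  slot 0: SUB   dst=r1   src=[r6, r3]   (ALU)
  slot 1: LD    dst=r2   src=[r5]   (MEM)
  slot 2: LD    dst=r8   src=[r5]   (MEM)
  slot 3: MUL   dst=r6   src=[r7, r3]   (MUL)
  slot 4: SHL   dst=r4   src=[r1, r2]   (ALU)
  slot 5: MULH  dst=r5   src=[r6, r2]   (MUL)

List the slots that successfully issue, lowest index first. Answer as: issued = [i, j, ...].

issued = [0, 1]

slot 0 (ALU): ISSUE — free A0,Mu2,Ld1,B1 rp3 wp1
slot 1 (MEM): ISSUE — free A0,Mu2,Ld0,B1 rp2 wp0
slot 2 (MEM): stall FU — free A0,Mu2,Ld0,B1 rp2 wp0
slot 3 (MUL): stall WR_PORT — free A0,Mu2,Ld0,B1 rp2 wp0
slot 4 (ALU): stall FU — free A0,Mu2,Ld0,B1 rp2 wp0
slot 5 (MUL): stall WR_PORT — free A0,Mu2,Ld0,B1 rp2 wp0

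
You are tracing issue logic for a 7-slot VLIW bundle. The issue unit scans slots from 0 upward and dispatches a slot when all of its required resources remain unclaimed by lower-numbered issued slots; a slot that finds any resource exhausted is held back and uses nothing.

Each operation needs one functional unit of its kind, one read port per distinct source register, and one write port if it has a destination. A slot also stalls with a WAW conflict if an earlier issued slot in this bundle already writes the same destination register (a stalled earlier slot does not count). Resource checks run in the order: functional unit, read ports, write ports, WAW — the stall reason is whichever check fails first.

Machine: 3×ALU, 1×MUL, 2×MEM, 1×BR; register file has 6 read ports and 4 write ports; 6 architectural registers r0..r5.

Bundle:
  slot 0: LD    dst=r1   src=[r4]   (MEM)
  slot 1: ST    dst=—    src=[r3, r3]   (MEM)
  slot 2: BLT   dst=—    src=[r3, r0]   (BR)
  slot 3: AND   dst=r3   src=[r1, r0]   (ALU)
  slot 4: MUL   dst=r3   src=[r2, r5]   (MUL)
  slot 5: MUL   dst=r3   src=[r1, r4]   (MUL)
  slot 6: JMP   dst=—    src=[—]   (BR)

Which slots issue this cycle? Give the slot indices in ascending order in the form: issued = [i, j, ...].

  0. MEM→r1 ⇒ go  {3A/1Mu/1Ld/1B | 5r 3w}
  1. MEM ⇒ go  {3A/1Mu/0Ld/1B | 4r 3w}
  2. BR ⇒ go  {3A/1Mu/0Ld/0B | 2r 3w}
  3. ALU→r3 ⇒ go  {2A/1Mu/0Ld/0B | 0r 2w}
  4. MUL→r3 ⇒ no(RD_PORT)  {2A/1Mu/0Ld/0B | 0r 2w}
  5. MUL→r3 ⇒ no(RD_PORT)  {2A/1Mu/0Ld/0B | 0r 2w}
  6. BR ⇒ no(FU)  {2A/1Mu/0Ld/0B | 0r 2w}

issued = [0, 1, 2, 3]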